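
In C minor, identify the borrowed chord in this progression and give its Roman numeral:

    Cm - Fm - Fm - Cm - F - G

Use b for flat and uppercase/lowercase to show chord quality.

IV

The diatonic triads in C minor (with V from harmonic minor) are Cm, Ddim, Eb, Fm, G, Ab, Bb. Cm, Fm and G are all diatonic. F (F–A–C) doesn't fit — on degree 4 C minor would have Fm (iv). F is the degree-4 chord of C major, so it is the borrowed IV.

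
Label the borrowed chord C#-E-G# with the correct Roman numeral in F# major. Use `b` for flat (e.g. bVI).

v

C# is scale degree 5 in F# major. C#–E–G# is a minor chord — the form found in F# minor, not the diatonic V (C#). Borrowed into F# major it is written v.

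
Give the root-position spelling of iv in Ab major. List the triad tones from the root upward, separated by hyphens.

Db-Fb-Ab

iv is built on scale degree 4, which is Db in both Ab major and its parallel. In Ab minor the chord on Db is Db–Fb–Ab.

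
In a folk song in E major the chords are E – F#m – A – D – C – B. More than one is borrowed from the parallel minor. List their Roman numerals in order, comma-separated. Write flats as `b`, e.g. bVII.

bVII, bVI

E major has the diatonic set E, F#m, G#m, A, B, C#m, D#dim. E, F#m, A and B all belong to that set. D (D–F#–A) is not: scale degree 7 in E major carries D#dim (vii°). In E minor the chord on that degree is D, so here it functions as bVII, borrowed from the parallel minor. But C (C–E–G) is foreign: the diatonic vi on degree 6 is C#m, whereas C comes from E minor. It is labeled bVI.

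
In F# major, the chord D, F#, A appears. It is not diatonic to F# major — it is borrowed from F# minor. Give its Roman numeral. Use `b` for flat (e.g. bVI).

D is the lowered form of scale degree 6 in F# major (the diatonic degree 6 is D#). Diatonically F# major has D#m (vi) on that degree; D–F#–A is instead the major chord native to F# minor, so it takes the label bVI.

bVI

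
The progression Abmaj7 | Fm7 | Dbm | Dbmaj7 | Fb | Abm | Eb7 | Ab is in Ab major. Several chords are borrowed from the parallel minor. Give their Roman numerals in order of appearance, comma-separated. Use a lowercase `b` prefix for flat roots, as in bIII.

iv, bVI, i

Ab major has the diatonic set Ab, Bbm, Cm, Db, Eb, Fm, Gdim. Abmaj7, Fm7, Dbmaj7, Eb7 and Ab are all diatonic. But Dbm (Db–Fb–Ab) is foreign: the diatonic IV on degree 4 is Db, whereas Dbm comes from Ab minor. It is labeled iv. Fb (Fb–Ab–Cb) is not: scale degree 6 in Ab major carries Fm (vi). In Ab minor the chord on that degree is Fb, so here it functions as bVI, borrowed from the parallel minor. But Abm (Ab–Cb–Eb) is foreign: the diatonic I on degree 1 is Ab, whereas Abm comes from Ab minor. It is labeled i.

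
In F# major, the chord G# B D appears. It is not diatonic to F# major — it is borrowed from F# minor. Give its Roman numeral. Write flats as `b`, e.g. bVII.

ii°

The root G# is the diatonic 2nd degree of F# major; the borrowing shows in the chord quality. Diatonically F# major has G#m (ii) on that degree; G#–B–D is instead the diminished chord native to F# minor, so it takes the label ii°.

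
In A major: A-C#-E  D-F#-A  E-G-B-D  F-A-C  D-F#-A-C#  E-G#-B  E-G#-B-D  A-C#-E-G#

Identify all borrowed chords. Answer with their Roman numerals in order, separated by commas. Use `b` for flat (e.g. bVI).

A major has the diatonic set A, Bm, C#m, D, E, F#m, G#dim. A–C#–E = A, D–F#–A = D, D–F#–A–C# = Dmaj7, E–G#–B = E, E–G#–B–D = E7 and A–C#–E–G# = Amaj7 are all diatonic. E–G–B–D is not: scale degree 5 in A major carries E (V). In A minor the chord on that degree is Em7, so here it functions as v7, borrowed from the parallel minor. F–A–C doesn't fit — on degree 6 A major would have F#m (vi). F is the degree-6 chord of A minor, so it is the borrowed bVI.

v7, bVI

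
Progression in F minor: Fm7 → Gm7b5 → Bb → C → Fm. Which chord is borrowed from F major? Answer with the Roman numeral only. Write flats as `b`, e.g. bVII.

In F minor (with V from harmonic minor) the diatonic chords are Fm, Gdim, Ab, Bbm, C, Db, Eb. Fm7, Gm7b5, C and Fm are all diatonic. Bb (Bb–D–F) doesn't fit — on degree 4 F minor would have Bbm (iv). Bb is the degree-4 chord of F major, so it is the borrowed IV.

IV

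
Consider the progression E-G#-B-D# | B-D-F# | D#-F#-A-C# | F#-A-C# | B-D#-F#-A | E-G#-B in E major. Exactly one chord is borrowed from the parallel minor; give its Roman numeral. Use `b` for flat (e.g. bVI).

v

In E major the diatonic chords are E, F#m, G#m, A, B, C#m, D#dim. E–G#–B–D# = Emaj7, D#–F#–A–C# = D#m7b5, F#–A–C# = F#m, B–D#–F#–A = B7 and E–G#–B = E are all diatonic. B–D–F# doesn't fit — on degree 5 E major would have B (V). Bm is the degree-5 chord of E minor, so it is the borrowed v.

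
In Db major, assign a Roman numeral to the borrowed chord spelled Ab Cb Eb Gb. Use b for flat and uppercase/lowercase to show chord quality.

v7

The root Ab is the diatonic 5th degree of Db major; the borrowing shows in the chord quality. Ab–Cb–Eb–Gb is a minor-seventh chord — the form found in Db minor, not the diatonic V (Ab). Borrowed into Db major it is written v7.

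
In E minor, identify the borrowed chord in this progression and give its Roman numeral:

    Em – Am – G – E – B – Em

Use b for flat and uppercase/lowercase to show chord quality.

I

E minor has the diatonic set Em, F#dim, G, Am, B, C, D (with V from harmonic minor). Of the given chords, Em, Am, G and B are diatonic. But E (E–G#–B) is foreign: the diatonic i on degree 1 is Em, whereas E comes from E major. It is labeled I.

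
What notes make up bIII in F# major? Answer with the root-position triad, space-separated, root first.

A C# E

The root of bIII is the lowered 3rd degree: A# becomes A. Building the major chord from the parallel minor on A: A–C#–E.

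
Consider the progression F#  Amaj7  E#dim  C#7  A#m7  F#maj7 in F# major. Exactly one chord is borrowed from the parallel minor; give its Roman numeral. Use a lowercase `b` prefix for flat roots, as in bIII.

In F# major the diatonic chords are F#, G#m, A#m, B, C#, D#m, E#dim. Of the given chords, F#, E#dim, C#7, A#m7 and F#maj7 are diatonic. Amaj7 (A–C#–E–G#) is not: scale degree 3 in F# major carries A#m (iii). In F# minor the chord on that degree is Amaj7, so here it functions as bIIImaj7, borrowed from the parallel minor.

bIIImaj7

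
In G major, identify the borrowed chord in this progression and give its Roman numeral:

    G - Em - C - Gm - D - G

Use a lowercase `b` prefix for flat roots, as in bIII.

i

G major has the diatonic set G, Am, Bm, C, D, Em, F#dim. Of the given chords, G, Em, C and D are diatonic. Gm (G–Bb–D) doesn't fit — on degree 1 G major would have G (I). Gm is the degree-1 chord of G minor, so it is the borrowed i.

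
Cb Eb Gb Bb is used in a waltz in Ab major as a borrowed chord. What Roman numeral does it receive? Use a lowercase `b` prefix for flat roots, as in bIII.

The root Cb is the lowered 3rd scale degree — diatonically Ab major has C there. Diatonically Ab major has Cm (iii) on that degree; Cb–Eb–Gb–Bb is instead the major-seventh chord native to Ab minor, so it takes the label bIIImaj7.

bIIImaj7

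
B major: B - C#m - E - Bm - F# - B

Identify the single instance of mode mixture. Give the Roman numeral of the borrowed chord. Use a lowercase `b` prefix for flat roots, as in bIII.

In B major the diatonic chords are B, C#m, D#m, E, F#, G#m, A#dim. Of the given chords, B, C#m, E and F# are diatonic. Bm (B–D–F#) doesn't fit — on degree 1 B major would have B (I). Bm is the degree-1 chord of B minor, so it is the borrowed i.

i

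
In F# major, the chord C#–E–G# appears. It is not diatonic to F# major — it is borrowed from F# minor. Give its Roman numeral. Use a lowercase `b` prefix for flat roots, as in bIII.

C# is scale degree 5 in F# major. Diatonically F# major has C# (V) on that degree; C#–E–G# is instead the minor chord native to F# minor, so it takes the label v.

v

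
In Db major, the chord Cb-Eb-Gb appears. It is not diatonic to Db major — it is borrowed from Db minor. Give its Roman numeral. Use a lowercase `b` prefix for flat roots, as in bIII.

bVII

In Db major scale degree 7 is C; Cb is its lowered form, from Db minor. Diatonically Db major has Cdim (vii°) on that degree; Cb–Eb–Gb is instead the major chord native to Db minor, so it takes the label bVII.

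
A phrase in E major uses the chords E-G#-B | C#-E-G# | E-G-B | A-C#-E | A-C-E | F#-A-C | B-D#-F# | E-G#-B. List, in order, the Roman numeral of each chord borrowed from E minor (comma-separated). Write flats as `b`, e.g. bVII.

i, iv, ii°

E major has the diatonic set E, F#m, G#m, A, B, C#m, D#dim. E–G#–B = E, C#–E–G# = C#m, A–C#–E = A and B–D#–F# = B all belong to that set. E–G–B is not: scale degree 1 in E major carries E (I). In E minor the chord on that degree is Em, so here it functions as i, borrowed from the parallel minor. But A–C–E is foreign: the diatonic IV on degree 4 is A, whereas Am comes from E minor. It is labeled iv. But F#–A–C is foreign: the diatonic ii on degree 2 is F#m, whereas F#dim comes from E minor. It is labeled ii°.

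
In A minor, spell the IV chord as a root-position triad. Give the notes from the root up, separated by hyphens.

D-F#-A

The root, D, is scale degree 4 — the same note in A minor and A major; only the chord quality changes. In A major the chord on D is D–F#–A.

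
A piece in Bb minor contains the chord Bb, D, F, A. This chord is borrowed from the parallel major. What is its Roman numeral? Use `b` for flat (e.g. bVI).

The root Bb is the diatonic 1st degree of Bb minor; the borrowing shows in the chord quality. Diatonically Bb minor has Bbm (i) on that degree; Bb–D–F–A is instead the major-seventh chord native to Bb major, so it takes the label Imaj7.

Imaj7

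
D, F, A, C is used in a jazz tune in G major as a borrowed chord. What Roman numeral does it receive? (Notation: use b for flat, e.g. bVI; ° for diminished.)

v7

D is scale degree 5 in G major. D–F–A–C is a minor-seventh chord — the form found in G minor, not the diatonic V (D). Borrowed into G major it is written v7.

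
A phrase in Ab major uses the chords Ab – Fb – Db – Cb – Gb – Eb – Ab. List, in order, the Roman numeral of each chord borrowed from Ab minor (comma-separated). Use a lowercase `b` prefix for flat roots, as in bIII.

Ab major has the diatonic set Ab, Bbm, Cm, Db, Eb, Fm, Gdim. Ab, Db and Eb all belong to that set. Fb (Fb–Ab–Cb) doesn't fit — on degree 6 Ab major would have Fm (vi). Fb is the degree-6 chord of Ab minor, so it is the borrowed bVI. Cb (Cb–Eb–Gb) doesn't fit — on degree 3 Ab major would have Cm (iii). Cb is the degree-3 chord of Ab minor, so it is the borrowed bIII. Gb (Gb–Bb–Db) doesn't fit — on degree 7 Ab major would have Gdim (vii°). Gb is the degree-7 chord of Ab minor, so it is the borrowed bVII.

bVI, bIII, bVII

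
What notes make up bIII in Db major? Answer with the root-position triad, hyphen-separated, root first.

Fb-Ab-Cb

The root of bIII is the lowered 3rd degree: F becomes Fb. Building the major chord from the parallel minor on Fb: Fb–Ab–Cb.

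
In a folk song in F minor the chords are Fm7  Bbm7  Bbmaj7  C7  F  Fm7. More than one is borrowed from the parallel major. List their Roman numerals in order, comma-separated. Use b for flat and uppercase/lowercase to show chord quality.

The diatonic triads in F minor (with V from harmonic minor) are Fm, Gdim, Ab, Bbm, C, Db, Eb. Fm7, Bbm7 and C7 are all diatonic. But Bbmaj7 (Bb–D–F–A) is foreign: the diatonic iv on degree 4 is Bbm, whereas Bbmaj7 comes from F major. It is labeled IVmaj7. F (F–A–C) doesn't fit — on degree 1 F minor would have Fm (i). F is the degree-1 chord of F major, so it is the borrowed I.

IVmaj7, I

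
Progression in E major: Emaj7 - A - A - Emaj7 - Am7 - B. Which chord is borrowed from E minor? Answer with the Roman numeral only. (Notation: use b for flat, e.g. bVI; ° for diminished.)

iv7

E major has the diatonic set E, F#m, G#m, A, B, C#m, D#dim. Emaj7, A and B all belong to that set. But Am7 (A–C–E–G) is foreign: the diatonic IV on degree 4 is A, whereas Am7 comes from E minor. It is labeled iv7.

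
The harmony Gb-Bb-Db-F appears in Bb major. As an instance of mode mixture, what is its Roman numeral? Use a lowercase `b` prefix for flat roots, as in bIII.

The root Gb is the lowered 6th scale degree — diatonically Bb major has G there. Gb–Bb–Db–F is a major-seventh chord — the form found in Bb minor, not the diatonic vi (Gm). Borrowed into Bb major it is written bVImaj7.

bVImaj7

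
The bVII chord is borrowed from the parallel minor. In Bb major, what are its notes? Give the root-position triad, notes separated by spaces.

Ab C Eb

bVII is built on the lowered scale degree 7. In Bb major degree 7 is A; lowered it becomes Ab. Building the major chord from the parallel minor on Ab: Ab–C–Eb.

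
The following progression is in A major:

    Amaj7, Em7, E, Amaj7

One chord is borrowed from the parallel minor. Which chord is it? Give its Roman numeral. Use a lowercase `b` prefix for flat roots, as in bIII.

In A major the diatonic chords are A, Bm, C#m, D, E, F#m, G#dim. Amaj7 and E both belong to that set. Em7 (E–G–B–D) is not: scale degree 5 in A major carries E (V). In A minor the chord on that degree is Em7, so here it functions as v7, borrowed from the parallel minor.

v7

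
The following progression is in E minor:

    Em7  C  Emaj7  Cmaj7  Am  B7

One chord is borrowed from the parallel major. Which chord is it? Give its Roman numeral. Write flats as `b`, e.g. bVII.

E minor has the diatonic set Em, F#dim, G, Am, B, C, D (with V from harmonic minor). Of the given chords, Em7, C, Cmaj7, Am and B7 are diatonic. Emaj7 (E–G#–B–D#) is not: scale degree 1 in E minor carries Em (i). In E major the chord on that degree is Emaj7, so here it functions as Imaj7, borrowed from the parallel major.

Imaj7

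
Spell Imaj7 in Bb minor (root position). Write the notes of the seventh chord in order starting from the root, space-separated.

Imaj7 is built on scale degree 1, which is Bb in both Bb minor and its parallel. In Bb major the chord on Bb is Bb–D–F–A.

Bb D F A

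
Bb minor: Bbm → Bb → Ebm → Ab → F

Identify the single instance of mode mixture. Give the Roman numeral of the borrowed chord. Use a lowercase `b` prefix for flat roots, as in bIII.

Bb minor has the diatonic set Bbm, Cdim, Db, Ebm, F, Gb, Ab (with V from harmonic minor). Bbm, Ebm, Ab and F all belong to that set. But Bb (Bb–D–F) is foreign: the diatonic i on degree 1 is Bbm, whereas Bb comes from Bb major. It is labeled I.

I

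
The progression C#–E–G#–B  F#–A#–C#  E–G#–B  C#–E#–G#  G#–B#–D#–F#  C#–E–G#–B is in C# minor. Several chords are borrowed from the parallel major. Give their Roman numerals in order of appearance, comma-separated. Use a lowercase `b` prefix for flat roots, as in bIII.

IV, I

C# minor has the diatonic set C#m, D#dim, E, F#m, G#, A, B (with V from harmonic minor). C#–E–G#–B = C#m7, E–G#–B = E and G#–B#–D#–F# = G#7 are all diatonic. F#–A#–C# is not: scale degree 4 in C# minor carries F#m (iv). In C# major the chord on that degree is F#, so here it functions as IV, borrowed from the parallel major. But C#–E#–G# is foreign: the diatonic i on degree 1 is C#m, whereas C# comes from C# major. It is labeled I.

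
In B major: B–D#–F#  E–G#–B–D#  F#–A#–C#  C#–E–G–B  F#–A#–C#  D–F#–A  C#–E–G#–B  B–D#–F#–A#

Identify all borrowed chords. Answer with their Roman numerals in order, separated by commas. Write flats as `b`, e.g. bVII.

iiø7, bIII

The diatonic triads in B major are B, C#m, D#m, E, F#, G#m, A#dim. B–D#–F# = B, E–G#–B–D# = Emaj7, F#–A#–C# = F#, C#–E–G#–B = C#m7 and B–D#–F#–A# = Bmaj7 are all diatonic. But C#–E–G–B is foreign: the diatonic ii on degree 2 is C#m, whereas C#m7b5 comes from B minor. It is labeled iiø7. D–F#–A doesn't fit — on degree 3 B major would have D#m (iii). D is the degree-3 chord of B minor, so it is the borrowed bIII.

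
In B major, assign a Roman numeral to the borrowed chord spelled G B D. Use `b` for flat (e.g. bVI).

The root G is the lowered 6th scale degree — diatonically B major has G# there. G–B–D is a major chord — the form found in B minor, not the diatonic vi (G#m). Borrowed into B major it is written bVI.

bVI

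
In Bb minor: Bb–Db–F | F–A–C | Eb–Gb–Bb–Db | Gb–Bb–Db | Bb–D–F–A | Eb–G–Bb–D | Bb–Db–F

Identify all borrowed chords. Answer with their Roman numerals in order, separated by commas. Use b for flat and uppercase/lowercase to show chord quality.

The diatonic triads in Bb minor (with V from harmonic minor) are Bbm, Cdim, Db, Ebm, F, Gb, Ab. Bb–Db–F = Bbm, F–A–C = F, Eb–Gb–Bb–Db = Ebm7 and Gb–Bb–Db = Gb are all diatonic. Bb–D–F–A doesn't fit — on degree 1 Bb minor would have Bbm (i). Bbmaj7 is the degree-1 chord of Bb major, so it is the borrowed Imaj7. Eb–G–Bb–D doesn't fit — on degree 4 Bb minor would have Ebm (iv). Ebmaj7 is the degree-4 chord of Bb major, so it is the borrowed IVmaj7.

Imaj7, IVmaj7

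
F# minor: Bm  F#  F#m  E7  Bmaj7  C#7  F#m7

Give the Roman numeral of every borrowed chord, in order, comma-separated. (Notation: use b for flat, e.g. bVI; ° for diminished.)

I, IVmaj7

F# minor has the diatonic set F#m, G#dim, A, Bm, C#, D, E (with V from harmonic minor). Bm, F#m, E7, C#7 and F#m7 are all diatonic. F# (F#–A#–C#) doesn't fit — on degree 1 F# minor would have F#m (i). F# is the degree-1 chord of F# major, so it is the borrowed I. Bmaj7 (B–D#–F#–A#) doesn't fit — on degree 4 F# minor would have Bm (iv). Bmaj7 is the degree-4 chord of F# major, so it is the borrowed IVmaj7.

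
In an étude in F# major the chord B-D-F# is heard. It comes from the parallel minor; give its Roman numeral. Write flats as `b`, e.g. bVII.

The root B is the diatonic 4th degree of F# major; the borrowing shows in the chord quality. B–D–F# is a minor chord — the form found in F# minor, not the diatonic IV (B). Borrowed into F# major it is written iv.

iv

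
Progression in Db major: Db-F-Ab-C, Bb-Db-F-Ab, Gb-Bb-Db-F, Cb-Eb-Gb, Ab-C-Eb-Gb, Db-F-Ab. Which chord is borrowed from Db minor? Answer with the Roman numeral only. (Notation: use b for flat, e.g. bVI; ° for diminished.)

The diatonic triads in Db major are Db, Ebm, Fm, Gb, Ab, Bbm, Cdim. Db–F–Ab–C = Dbmaj7, Bb–Db–F–Ab = Bbm7, Gb–Bb–Db–F = Gbmaj7, Ab–C–Eb–Gb = Ab7 and Db–F–Ab = Db all belong to that set. Cb–Eb–Gb doesn't fit — on degree 7 Db major would have Cdim (vii°). Cb is the degree-7 chord of Db minor, so it is the borrowed bVII.

bVII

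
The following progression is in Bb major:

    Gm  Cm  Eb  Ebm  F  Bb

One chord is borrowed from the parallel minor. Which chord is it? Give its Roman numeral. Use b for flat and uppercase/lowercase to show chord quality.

iv

The diatonic triads in Bb major are Bb, Cm, Dm, Eb, F, Gm, Adim. Gm, Cm, Eb, F and Bb all belong to that set. Ebm (Eb–Gb–Bb) is not: scale degree 4 in Bb major carries Eb (IV). In Bb minor the chord on that degree is Ebm, so here it functions as iv, borrowed from the parallel minor.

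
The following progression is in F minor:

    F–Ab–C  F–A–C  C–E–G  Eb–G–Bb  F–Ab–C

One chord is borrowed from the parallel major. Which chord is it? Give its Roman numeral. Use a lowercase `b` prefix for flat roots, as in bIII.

I

The diatonic triads in F minor (with V from harmonic minor) are Fm, Gdim, Ab, Bbm, C, Db, Eb. F–Ab–C = Fm, C–E–G = C and Eb–G–Bb = Eb are all diatonic. But F–A–C is foreign: the diatonic i on degree 1 is Fm, whereas F comes from F major. It is labeled I.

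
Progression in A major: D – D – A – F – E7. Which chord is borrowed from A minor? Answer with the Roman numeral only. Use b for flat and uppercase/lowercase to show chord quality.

bVI

A major has the diatonic set A, Bm, C#m, D, E, F#m, G#dim. D, A and E7 all belong to that set. F (F–A–C) doesn't fit — on degree 6 A major would have F#m (vi). F is the degree-6 chord of A minor, so it is the borrowed bVI.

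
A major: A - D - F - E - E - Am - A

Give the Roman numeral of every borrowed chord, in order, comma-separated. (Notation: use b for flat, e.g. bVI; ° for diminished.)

bVI, i

In A major the diatonic chords are A, Bm, C#m, D, E, F#m, G#dim. Of the given chords, A, D and E are diatonic. But F (F–A–C) is foreign: the diatonic vi on degree 6 is F#m, whereas F comes from A minor. It is labeled bVI. Am (A–C–E) is not: scale degree 1 in A major carries A (I). In A minor the chord on that degree is Am, so here it functions as i, borrowed from the parallel minor.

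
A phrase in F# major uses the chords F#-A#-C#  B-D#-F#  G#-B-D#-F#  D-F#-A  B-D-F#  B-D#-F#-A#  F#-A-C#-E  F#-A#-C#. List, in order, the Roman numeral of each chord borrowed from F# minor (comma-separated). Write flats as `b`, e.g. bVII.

F# major has the diatonic set F#, G#m, A#m, B, C#, D#m, E#dim. F#–A#–C# = F#, B–D#–F# = B, G#–B–D#–F# = G#m7 and B–D#–F#–A# = Bmaj7 all belong to that set. D–F#–A doesn't fit — on degree 6 F# major would have D#m (vi). D is the degree-6 chord of F# minor, so it is the borrowed bVI. B–D–F# is not: scale degree 4 in F# major carries B (IV). In F# minor the chord on that degree is Bm, so here it functions as iv, borrowed from the parallel minor. F#–A–C#–E doesn't fit — on degree 1 F# major would have F# (I). F#m7 is the degree-1 chord of F# minor, so it is the borrowed i7.

bVI, iv, i7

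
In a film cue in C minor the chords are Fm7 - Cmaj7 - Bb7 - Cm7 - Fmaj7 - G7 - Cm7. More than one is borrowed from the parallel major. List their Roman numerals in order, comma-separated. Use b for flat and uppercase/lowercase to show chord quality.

C minor has the diatonic set Cm, Ddim, Eb, Fm, G, Ab, Bb (with V from harmonic minor). Fm7, Bb7, Cm7 and G7 are all diatonic. Cmaj7 (C–E–G–B) doesn't fit — on degree 1 C minor would have Cm (i). Cmaj7 is the degree-1 chord of C major, so it is the borrowed Imaj7. Fmaj7 (F–A–C–E) doesn't fit — on degree 4 C minor would have Fm (iv). Fmaj7 is the degree-4 chord of C major, so it is the borrowed IVmaj7.

Imaj7, IVmaj7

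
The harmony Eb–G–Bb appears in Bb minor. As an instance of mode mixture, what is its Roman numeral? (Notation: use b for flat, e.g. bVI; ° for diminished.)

IV

The root Eb is the diatonic 4th degree of Bb minor; the borrowing shows in the chord quality. The diatonic chord on degree 4 would be Ebm (iv), but Eb–G–Bb is the major chord from Bb major. As a borrowed chord it is labeled IV.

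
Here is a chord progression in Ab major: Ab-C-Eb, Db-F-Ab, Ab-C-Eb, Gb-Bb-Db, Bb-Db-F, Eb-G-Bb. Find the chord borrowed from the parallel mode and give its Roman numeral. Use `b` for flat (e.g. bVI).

bVII

In Ab major the diatonic chords are Ab, Bbm, Cm, Db, Eb, Fm, Gdim. Of the given chords, Ab–C–Eb = Ab, Db–F–Ab = Db, Bb–Db–F = Bbm and Eb–G–Bb = Eb are diatonic. Gb–Bb–Db doesn't fit — on degree 7 Ab major would have Gdim (vii°). Gb is the degree-7 chord of Ab minor, so it is the borrowed bVII.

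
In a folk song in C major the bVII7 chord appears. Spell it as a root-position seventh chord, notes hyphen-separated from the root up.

Bb-D-F-Ab

bVII7 is built on the lowered scale degree 7. In C major degree 7 is B; lowered it becomes Bb. Stacking thirds in C minor on Bb gives Bb–D–F–Ab.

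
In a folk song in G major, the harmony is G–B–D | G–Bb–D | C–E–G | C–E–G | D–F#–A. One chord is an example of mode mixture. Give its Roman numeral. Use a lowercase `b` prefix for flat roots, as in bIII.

i

In G major the diatonic chords are G, Am, Bm, C, D, Em, F#dim. Of the given chords, G–B–D = G, C–E–G = C and D–F#–A = D are diatonic. G–Bb–D is not: scale degree 1 in G major carries G (I). In G minor the chord on that degree is Gm, so here it functions as i, borrowed from the parallel minor.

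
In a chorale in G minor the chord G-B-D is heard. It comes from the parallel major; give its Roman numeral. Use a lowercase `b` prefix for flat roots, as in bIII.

G is scale degree 1 in G minor. G–B–D is a major chord — the form found in G major, not the diatonic i (Gm). Borrowed into G minor it is written I.

I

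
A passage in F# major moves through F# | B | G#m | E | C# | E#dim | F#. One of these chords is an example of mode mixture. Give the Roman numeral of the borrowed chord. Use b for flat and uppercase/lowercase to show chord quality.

bVII

In F# major the diatonic chords are F#, G#m, A#m, B, C#, D#m, E#dim. F#, B, G#m, C# and E#dim all belong to that set. E (E–G#–B) doesn't fit — on degree 7 F# major would have E#dim (vii°). E is the degree-7 chord of F# minor, so it is the borrowed bVII.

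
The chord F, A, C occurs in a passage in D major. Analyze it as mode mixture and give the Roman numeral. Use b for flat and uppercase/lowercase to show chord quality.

F is the lowered form of scale degree 3 in D major (the diatonic degree 3 is F#). F–A–C is a major chord — the form found in D minor, not the diatonic iii (F#m). Borrowed into D major it is written bIII.

bIII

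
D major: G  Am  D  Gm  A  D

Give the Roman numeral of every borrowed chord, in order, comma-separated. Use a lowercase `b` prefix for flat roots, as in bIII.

The diatonic triads in D major are D, Em, F#m, G, A, Bm, C#dim. Of the given chords, G, D and A are diatonic. Am (A–C–E) doesn't fit — on degree 5 D major would have A (V). Am is the degree-5 chord of D minor, so it is the borrowed v. Gm (G–Bb–D) doesn't fit — on degree 4 D major would have G (IV). Gm is the degree-4 chord of D minor, so it is the borrowed iv.

v, iv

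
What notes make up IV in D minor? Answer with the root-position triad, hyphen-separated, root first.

G-B-D

The root, G, is scale degree 4 — the same note in D minor and D major; only the chord quality changes. Building the major chord from the parallel major on G: G–B–D.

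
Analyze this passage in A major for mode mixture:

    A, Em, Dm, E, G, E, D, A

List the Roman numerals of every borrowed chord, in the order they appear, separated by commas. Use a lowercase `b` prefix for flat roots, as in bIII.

v, iv, bVII

A major has the diatonic set A, Bm, C#m, D, E, F#m, G#dim. A, E and D all belong to that set. Em (E–G–B) is not: scale degree 5 in A major carries E (V). In A minor the chord on that degree is Em, so here it functions as v, borrowed from the parallel minor. Dm (D–F–A) is not: scale degree 4 in A major carries D (IV). In A minor the chord on that degree is Dm, so here it functions as iv, borrowed from the parallel minor. G (G–B–D) doesn't fit — on degree 7 A major would have G#dim (vii°). G is the degree-7 chord of A minor, so it is the borrowed bVII.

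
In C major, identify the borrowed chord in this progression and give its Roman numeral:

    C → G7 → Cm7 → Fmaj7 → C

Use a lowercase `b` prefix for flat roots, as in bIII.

i7

C major has the diatonic set C, Dm, Em, F, G, Am, Bdim. C, G7 and Fmaj7 are all diatonic. But Cm7 (C–Eb–G–Bb) is foreign: the diatonic I on degree 1 is C, whereas Cm7 comes from C minor. It is labeled i7.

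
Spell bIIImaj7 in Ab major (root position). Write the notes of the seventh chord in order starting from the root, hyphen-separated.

Scale degree 3 in Ab major is C. bIIImaj7 uses the lowered form, Cb, taken from Ab minor. Stacking thirds in Ab minor on Cb gives Cb–Eb–Gb–Bb.

Cb-Eb-Gb-Bb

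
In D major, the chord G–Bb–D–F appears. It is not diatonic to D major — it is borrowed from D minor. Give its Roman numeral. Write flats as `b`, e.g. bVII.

iv7

The root G is the diatonic 4th degree of D major; the borrowing shows in the chord quality. The diatonic chord on degree 4 would be G (IV), but G–Bb–D–F is the minor-seventh chord from D minor. As a borrowed chord it is labeled iv7.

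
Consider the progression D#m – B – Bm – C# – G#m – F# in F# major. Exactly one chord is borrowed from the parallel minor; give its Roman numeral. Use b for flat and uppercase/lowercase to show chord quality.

iv

In F# major the diatonic chords are F#, G#m, A#m, B, C#, D#m, E#dim. D#m, B, C#, G#m and F# are all diatonic. Bm (B–D–F#) is not: scale degree 4 in F# major carries B (IV). In F# minor the chord on that degree is Bm, so here it functions as iv, borrowed from the parallel minor.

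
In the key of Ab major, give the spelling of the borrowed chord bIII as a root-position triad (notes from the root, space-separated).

Cb Eb Gb

Scale degree 3 in Ab major is C. bIII uses the lowered form, Cb, taken from Ab minor. Stacking thirds in Ab minor on Cb gives Cb–Eb–Gb.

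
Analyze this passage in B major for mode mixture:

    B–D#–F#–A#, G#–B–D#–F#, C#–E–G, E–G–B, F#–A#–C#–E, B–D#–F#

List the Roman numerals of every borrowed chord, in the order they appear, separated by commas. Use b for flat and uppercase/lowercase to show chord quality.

ii°, iv

In B major the diatonic chords are B, C#m, D#m, E, F#, G#m, A#dim. B–D#–F#–A# = Bmaj7, G#–B–D#–F# = G#m7, F#–A#–C#–E = F#7 and B–D#–F# = B are all diatonic. C#–E–G doesn't fit — on degree 2 B major would have C#m (ii). C#dim is the degree-2 chord of B minor, so it is the borrowed ii°. But E–G–B is foreign: the diatonic IV on degree 4 is E, whereas Em comes from B minor. It is labeled iv.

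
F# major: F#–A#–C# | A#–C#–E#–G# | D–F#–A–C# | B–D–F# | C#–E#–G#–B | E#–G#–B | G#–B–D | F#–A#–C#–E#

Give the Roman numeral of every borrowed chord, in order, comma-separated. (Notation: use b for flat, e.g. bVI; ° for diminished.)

bVImaj7, iv, ii°

In F# major the diatonic chords are F#, G#m, A#m, B, C#, D#m, E#dim. Of the given chords, F#–A#–C# = F#, A#–C#–E#–G# = A#m7, C#–E#–G#–B = C#7, E#–G#–B = E#dim and F#–A#–C#–E# = F#maj7 are diatonic. D–F#–A–C# doesn't fit — on degree 6 F# major would have D#m (vi). Dmaj7 is the degree-6 chord of F# minor, so it is the borrowed bVImaj7. B–D–F# doesn't fit — on degree 4 F# major would have B (IV). Bm is the degree-4 chord of F# minor, so it is the borrowed iv. G#–B–D doesn't fit — on degree 2 F# major would have G#m (ii). G#dim is the degree-2 chord of F# minor, so it is the borrowed ii°.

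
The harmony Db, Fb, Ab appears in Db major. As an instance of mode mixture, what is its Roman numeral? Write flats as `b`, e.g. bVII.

The root Db is the diatonic 1st degree of Db major; the borrowing shows in the chord quality. Db–Fb–Ab is a minor chord — the form found in Db minor, not the diatonic I (Db). Borrowed into Db major it is written i.

i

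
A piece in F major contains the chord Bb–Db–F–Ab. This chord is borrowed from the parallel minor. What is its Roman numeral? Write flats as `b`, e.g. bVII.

Bb is scale degree 4 in F major. Diatonically F major has Bb (IV) on that degree; Bb–Db–F–Ab is instead the minor-seventh chord native to F minor, so it takes the label iv7.

iv7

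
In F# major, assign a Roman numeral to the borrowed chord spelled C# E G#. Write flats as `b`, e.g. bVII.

v

The root C# is the diatonic 5th degree of F# major; the borrowing shows in the chord quality. The diatonic chord on degree 5 would be C# (V), but C#–E–G# is the minor chord from F# minor. As a borrowed chord it is labeled v.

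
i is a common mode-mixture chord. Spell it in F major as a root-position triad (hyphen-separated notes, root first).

i is built on scale degree 1, which is F in both F major and its parallel. Stacking thirds in F minor on F gives F–Ab–C.

F-Ab-C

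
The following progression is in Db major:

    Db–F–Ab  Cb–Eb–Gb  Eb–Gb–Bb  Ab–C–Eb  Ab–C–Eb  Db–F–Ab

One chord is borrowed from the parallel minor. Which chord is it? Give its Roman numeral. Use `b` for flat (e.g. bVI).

bVII

In Db major the diatonic chords are Db, Ebm, Fm, Gb, Ab, Bbm, Cdim. Db–F–Ab = Db, Eb–Gb–Bb = Ebm and Ab–C–Eb = Ab are all diatonic. Cb–Eb–Gb doesn't fit — on degree 7 Db major would have Cdim (vii°). Cb is the degree-7 chord of Db minor, so it is the borrowed bVII.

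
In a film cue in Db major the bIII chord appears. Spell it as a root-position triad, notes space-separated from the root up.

Fb Ab Cb

bIII is built on the lowered scale degree 3. In Db major degree 3 is F; lowered it becomes Fb. In Db minor the chord on Fb is Fb–Ab–Cb.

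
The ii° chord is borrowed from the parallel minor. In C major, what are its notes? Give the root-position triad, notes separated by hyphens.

D-F-Ab

ii° is built on scale degree 2, which is D in both C major and its parallel. Building the diminished chord from the parallel minor on D: D–F–Ab.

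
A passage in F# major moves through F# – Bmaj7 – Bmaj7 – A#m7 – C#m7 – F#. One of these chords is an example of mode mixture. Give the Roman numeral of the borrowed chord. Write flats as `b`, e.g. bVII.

v7

In F# major the diatonic chords are F#, G#m, A#m, B, C#, D#m, E#dim. F#, Bmaj7 and A#m7 all belong to that set. C#m7 (C#–E–G#–B) is not: scale degree 5 in F# major carries C# (V). In F# minor the chord on that degree is C#m7, so here it functions as v7, borrowed from the parallel minor.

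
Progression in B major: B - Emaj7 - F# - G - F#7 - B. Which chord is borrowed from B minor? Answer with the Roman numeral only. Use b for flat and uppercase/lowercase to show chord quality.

bVI

B major has the diatonic set B, C#m, D#m, E, F#, G#m, A#dim. B, Emaj7, F# and F#7 are all diatonic. But G (G–B–D) is foreign: the diatonic vi on degree 6 is G#m, whereas G comes from B minor. It is labeled bVI.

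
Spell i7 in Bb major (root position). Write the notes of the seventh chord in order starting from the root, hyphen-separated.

Bb-Db-F-Ab

The root, Bb, is scale degree 1 — the same note in Bb major and Bb minor; only the chord quality changes. Stacking thirds in Bb minor on Bb gives Bb–Db–F–Ab.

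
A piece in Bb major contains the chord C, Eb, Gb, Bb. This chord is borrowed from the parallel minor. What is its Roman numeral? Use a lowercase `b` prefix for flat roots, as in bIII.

C is scale degree 2 in Bb major. Diatonically Bb major has Cm (ii) on that degree; C–Eb–Gb–Bb is instead the half-diminished-seventh chord native to Bb minor, so it takes the label iiø7.

iiø7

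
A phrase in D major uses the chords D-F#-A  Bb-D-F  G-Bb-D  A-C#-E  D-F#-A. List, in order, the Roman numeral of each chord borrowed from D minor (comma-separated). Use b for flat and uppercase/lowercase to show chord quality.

bVI, iv

The diatonic triads in D major are D, Em, F#m, G, A, Bm, C#dim. D–F#–A = D and A–C#–E = A both belong to that set. But Bb–D–F is foreign: the diatonic vi on degree 6 is Bm, whereas Bb comes from D minor. It is labeled bVI. But G–Bb–D is foreign: the diatonic IV on degree 4 is G, whereas Gm comes from D minor. It is labeled iv.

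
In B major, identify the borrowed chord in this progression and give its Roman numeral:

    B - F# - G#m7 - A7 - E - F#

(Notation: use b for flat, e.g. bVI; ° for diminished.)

bVII7

The diatonic triads in B major are B, C#m, D#m, E, F#, G#m, A#dim. B, F#, G#m7 and E are all diatonic. A7 (A–C#–E–G) is not: scale degree 7 in B major carries A#dim (vii°). In B minor the chord on that degree is A7, so here it functions as bVII7, borrowed from the parallel minor.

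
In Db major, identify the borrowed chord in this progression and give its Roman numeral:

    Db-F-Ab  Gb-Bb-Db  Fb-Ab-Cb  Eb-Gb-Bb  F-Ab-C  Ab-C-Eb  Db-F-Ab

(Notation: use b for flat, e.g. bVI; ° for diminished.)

bIII

In Db major the diatonic chords are Db, Ebm, Fm, Gb, Ab, Bbm, Cdim. Of the given chords, Db–F–Ab = Db, Gb–Bb–Db = Gb, Eb–Gb–Bb = Ebm, F–Ab–C = Fm and Ab–C–Eb = Ab are diatonic. Fb–Ab–Cb is not: scale degree 3 in Db major carries Fm (iii). In Db minor the chord on that degree is Fb, so here it functions as bIII, borrowed from the parallel minor.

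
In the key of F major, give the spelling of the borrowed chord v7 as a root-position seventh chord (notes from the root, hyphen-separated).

C-Eb-G-Bb

The root, C, is scale degree 5 — the same note in F major and F minor; only the chord quality changes. Building the minor-seventh chord from the parallel minor on C: C–Eb–G–Bb.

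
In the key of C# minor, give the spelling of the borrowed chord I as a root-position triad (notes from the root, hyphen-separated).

C#-E#-G#

I is built on scale degree 1, which is C# in both C# minor and its parallel. Building the major chord from the parallel major on C#: C#–E#–G#.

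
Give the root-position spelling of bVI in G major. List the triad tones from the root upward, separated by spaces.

bVI is built on the lowered scale degree 6. In G major degree 6 is E; lowered it becomes Eb. Building the major chord from the parallel minor on Eb: Eb–G–Bb.

Eb G Bb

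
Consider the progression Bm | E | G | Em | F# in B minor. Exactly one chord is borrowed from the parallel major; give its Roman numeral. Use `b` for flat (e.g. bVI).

IV

B minor has the diatonic set Bm, C#dim, D, Em, F#, G, A (with V from harmonic minor). Bm, G, Em and F# all belong to that set. E (E–G#–B) doesn't fit — on degree 4 B minor would have Em (iv). E is the degree-4 chord of B major, so it is the borrowed IV.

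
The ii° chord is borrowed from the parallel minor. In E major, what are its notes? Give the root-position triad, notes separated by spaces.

The root, F#, is scale degree 2 — the same note in E major and E minor; only the chord quality changes. Stacking thirds in E minor on F# gives F#–A–C.

F# A C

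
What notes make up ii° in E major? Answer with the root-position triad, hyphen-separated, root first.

F#-A-C

ii° is built on scale degree 2, which is F# in both E major and its parallel. Building the diminished chord from the parallel minor on F#: F#–A–C.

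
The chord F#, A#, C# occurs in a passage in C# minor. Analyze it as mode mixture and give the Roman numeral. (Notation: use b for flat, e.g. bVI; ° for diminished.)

The root F# is the diatonic 4th degree of C# minor; the borrowing shows in the chord quality. F#–A#–C# is a major chord — the form found in C# major, not the diatonic iv (F#m). Borrowed into C# minor it is written IV.

IV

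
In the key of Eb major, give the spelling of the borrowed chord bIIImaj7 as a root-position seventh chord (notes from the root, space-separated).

Gb Bb Db F

bIIImaj7 is built on the lowered scale degree 3. In Eb major degree 3 is G; lowered it becomes Gb. Stacking thirds in Eb minor on Gb gives Gb–Bb–Db–F.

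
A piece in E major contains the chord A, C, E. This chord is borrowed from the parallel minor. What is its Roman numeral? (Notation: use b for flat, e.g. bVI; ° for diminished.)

A is scale degree 4 in E major. A–C–E is a minor chord — the form found in E minor, not the diatonic IV (A). Borrowed into E major it is written iv.

iv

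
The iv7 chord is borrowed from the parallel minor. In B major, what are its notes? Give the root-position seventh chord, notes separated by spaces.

E G B D

The root, E, is scale degree 4 — the same note in B major and B minor; only the chord quality changes. Stacking thirds in B minor on E gives E–G–B–D.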